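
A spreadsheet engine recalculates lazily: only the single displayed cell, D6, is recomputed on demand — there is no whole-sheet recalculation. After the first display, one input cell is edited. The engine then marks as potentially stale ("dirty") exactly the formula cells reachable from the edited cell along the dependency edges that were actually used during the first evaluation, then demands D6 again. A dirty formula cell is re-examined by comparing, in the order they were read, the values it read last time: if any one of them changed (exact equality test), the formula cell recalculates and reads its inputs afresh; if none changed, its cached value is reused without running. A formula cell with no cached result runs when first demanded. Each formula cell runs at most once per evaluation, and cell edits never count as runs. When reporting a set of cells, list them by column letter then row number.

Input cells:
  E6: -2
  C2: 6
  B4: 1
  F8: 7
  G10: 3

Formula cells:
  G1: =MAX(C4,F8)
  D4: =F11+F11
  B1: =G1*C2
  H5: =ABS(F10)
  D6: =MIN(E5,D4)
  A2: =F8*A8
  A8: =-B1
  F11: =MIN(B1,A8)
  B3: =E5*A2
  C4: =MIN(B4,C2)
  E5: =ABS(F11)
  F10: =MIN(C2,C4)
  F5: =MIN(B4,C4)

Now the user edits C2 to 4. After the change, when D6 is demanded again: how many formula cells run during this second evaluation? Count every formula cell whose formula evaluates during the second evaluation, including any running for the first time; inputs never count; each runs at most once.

Formula cells that run: A8, B1, C4, D4, D6, E5, F11 — 7 in total.
Key observation: the cutoff stops propagation at G1 — its inputs' values are unchanged, so it reuses its cache.

First evaluation (everything demanded from the output):
  C4 = MIN(1, 6) = 1
  G1 = MAX(1, 7) = 7
  B1 = 7 * 6 = 42
  A8 = -(42) = -42
  F11 = MIN(42, -42) = -42
  D4 = -42 + -42 = -84
  E5 = ABS(-42) = 42
  D6 = MIN(42, -84) = -84

Propagation after the edit:
  C4: runs — C2 6->4; result 1 (same value as before).
  G1: checked — values it read are unchanged (C4 unchanged, F8 unchanged); reused cached 7 without running.
  B1: runs — C2 6->4; result 28.
  A8: runs — B1 42->28; result -28.
  F11: runs — B1 42->28; A8 -42->-28; result -28.
  D4: runs — F11 -42->-28; F11 -42->-28; result -56.
  E5: runs — F11 -42->-28; result 28.
  D6: runs — E5 42->28; D4 -84->-56; result -56.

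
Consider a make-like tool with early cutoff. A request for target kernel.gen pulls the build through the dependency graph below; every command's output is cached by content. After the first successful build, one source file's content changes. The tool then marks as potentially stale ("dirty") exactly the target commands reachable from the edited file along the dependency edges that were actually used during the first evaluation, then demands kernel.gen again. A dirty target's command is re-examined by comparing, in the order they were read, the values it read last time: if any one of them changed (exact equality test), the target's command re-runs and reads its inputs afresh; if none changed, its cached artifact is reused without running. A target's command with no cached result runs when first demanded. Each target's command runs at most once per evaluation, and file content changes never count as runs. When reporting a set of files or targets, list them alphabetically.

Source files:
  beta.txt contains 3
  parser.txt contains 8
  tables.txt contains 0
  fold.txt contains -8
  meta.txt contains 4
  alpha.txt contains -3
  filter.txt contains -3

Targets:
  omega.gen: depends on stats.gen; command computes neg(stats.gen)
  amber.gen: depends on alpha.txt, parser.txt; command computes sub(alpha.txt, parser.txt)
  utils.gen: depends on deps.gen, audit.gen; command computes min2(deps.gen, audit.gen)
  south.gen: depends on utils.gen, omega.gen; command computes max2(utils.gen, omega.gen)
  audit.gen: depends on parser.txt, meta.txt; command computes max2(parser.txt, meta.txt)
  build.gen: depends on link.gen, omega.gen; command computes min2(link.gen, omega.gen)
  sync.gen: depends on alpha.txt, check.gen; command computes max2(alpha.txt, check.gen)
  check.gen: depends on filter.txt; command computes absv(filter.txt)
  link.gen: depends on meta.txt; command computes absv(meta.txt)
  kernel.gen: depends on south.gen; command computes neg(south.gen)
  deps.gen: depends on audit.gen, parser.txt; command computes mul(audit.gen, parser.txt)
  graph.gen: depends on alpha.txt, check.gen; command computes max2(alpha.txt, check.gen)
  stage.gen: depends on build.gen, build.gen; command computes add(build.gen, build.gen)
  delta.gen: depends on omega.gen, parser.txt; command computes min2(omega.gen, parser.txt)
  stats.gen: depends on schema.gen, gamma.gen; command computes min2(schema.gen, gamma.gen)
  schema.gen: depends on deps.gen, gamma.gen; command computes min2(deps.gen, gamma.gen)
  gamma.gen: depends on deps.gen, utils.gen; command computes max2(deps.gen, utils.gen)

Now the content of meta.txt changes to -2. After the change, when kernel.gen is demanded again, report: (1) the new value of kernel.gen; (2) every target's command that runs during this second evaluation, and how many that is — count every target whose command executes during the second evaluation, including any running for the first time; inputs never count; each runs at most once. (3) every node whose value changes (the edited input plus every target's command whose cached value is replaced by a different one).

Demanding kernel.gen again yields -8.
1 target commands run: audit.gen.
The nodes whose values change: meta.txt.
Note the absorption at audit.gen: it re-runs yet its value is the same, leaving the output's value untouched.

First demand of the output computes:
  audit.gen = max2(8, 4) = 8
  deps.gen = mul(8, 8) = 64
  utils.gen = min2(64, 8) = 8
  gamma.gen = max2(64, 8) = 64
  schema.gen = min2(64, 64) = 64
  stats.gen = min2(64, 64) = 64
  omega.gen = neg(64) = -64
  south.gen = max2(8, -64) = 8
  kernel.gen = neg(8) = -8

After the edit, cleaning proceeds:
  audit.gen: a read changed (meta.txt 4->-2) — executes, giving 8 — identical to its old value.
  deps.gen: dirty, but its reads are unchanged (audit.gen unchanged, parser.txt unchanged); cached 64 stands.
  utils.gen: dirty, but its reads are unchanged (deps.gen unchanged, audit.gen unchanged); cached 8 stands.
  gamma.gen: dirty, but its reads are unchanged (deps.gen unchanged, utils.gen unchanged); cached 64 stands.
  schema.gen: dirty, but its reads are unchanged (deps.gen unchanged, gamma.gen unchanged); cached 64 stands.
  stats.gen: dirty, but its reads are unchanged (schema.gen unchanged, gamma.gen unchanged); cached 64 stands.
  omega.gen: dirty, but its reads are unchanged (stats.gen unchanged); cached -64 stands.
  south.gen: dirty, but its reads are unchanged (utils.gen unchanged, omega.gen unchanged); cached 8 stands.
  kernel.gen: dirty, but its reads are unchanged (south.gen unchanged); cached -8 stands.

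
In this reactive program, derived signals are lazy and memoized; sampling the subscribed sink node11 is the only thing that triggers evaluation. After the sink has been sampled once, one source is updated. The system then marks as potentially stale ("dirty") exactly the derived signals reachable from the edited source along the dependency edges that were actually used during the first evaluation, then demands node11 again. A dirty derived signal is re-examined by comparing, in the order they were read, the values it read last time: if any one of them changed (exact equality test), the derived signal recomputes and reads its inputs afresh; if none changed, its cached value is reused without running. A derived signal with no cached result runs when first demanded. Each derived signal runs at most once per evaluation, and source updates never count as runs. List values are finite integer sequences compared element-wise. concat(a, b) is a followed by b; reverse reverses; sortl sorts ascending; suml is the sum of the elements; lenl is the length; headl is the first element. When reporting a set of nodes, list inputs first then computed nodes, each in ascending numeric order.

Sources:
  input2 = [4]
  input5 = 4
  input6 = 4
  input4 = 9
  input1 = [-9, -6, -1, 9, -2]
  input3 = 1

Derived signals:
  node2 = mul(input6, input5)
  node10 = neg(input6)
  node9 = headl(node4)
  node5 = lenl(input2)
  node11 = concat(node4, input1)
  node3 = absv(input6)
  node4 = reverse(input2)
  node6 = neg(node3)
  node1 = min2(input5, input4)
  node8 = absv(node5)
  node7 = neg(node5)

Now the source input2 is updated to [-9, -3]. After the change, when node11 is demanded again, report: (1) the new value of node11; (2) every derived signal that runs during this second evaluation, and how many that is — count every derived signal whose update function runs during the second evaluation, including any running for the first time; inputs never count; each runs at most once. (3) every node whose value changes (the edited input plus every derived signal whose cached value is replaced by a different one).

First demand of the output computes:
  node4 = reverse([4]) = [4]
  node11 = concat([4], [-9, -6, -1, 9, -2]) = [4, -9, -6, -1, 9, -2]

After the edit, cleaning proceeds:
  node4: a read changed (input2 [4]->[-9, -3]) — executes, giving [-3, -9].
  node11: a read changed (node4 [4]->[-3, -9]) — executes, giving [-3, -9, -9, -6, -1, 9, -2].

Demanding node11 again yields [-3, -9, -9, -6, -1, 9, -2].
2 derived signals run: node4, node11.
The nodes whose values change: input2, node4, node11.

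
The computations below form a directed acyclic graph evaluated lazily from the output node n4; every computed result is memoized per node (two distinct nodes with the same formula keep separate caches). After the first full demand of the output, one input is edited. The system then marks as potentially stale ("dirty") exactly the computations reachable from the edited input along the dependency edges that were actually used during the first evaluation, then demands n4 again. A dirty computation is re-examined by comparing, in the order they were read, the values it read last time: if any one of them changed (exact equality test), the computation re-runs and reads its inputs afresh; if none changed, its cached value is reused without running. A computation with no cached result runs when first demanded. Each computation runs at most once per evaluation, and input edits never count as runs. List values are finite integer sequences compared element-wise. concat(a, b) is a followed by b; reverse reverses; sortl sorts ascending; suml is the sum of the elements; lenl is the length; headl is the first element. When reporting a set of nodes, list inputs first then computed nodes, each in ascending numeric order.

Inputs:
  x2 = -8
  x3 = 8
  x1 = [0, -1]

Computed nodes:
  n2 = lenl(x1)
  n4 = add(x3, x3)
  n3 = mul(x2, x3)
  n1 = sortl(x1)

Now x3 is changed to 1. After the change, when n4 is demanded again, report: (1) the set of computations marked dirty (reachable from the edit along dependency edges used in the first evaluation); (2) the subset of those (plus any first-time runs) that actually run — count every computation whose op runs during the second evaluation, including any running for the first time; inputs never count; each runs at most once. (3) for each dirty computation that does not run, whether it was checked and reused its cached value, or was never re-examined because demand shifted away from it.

The edit dirties: n4.
1 computations run: n4.
No dirty computation escaped a run.

First demand of the output computes:
  n4 = add(8, 8) = 16

After the edit, cleaning proceeds:
  n4: a read changed (x3 8->1; x3 8->1) — executes, giving 2.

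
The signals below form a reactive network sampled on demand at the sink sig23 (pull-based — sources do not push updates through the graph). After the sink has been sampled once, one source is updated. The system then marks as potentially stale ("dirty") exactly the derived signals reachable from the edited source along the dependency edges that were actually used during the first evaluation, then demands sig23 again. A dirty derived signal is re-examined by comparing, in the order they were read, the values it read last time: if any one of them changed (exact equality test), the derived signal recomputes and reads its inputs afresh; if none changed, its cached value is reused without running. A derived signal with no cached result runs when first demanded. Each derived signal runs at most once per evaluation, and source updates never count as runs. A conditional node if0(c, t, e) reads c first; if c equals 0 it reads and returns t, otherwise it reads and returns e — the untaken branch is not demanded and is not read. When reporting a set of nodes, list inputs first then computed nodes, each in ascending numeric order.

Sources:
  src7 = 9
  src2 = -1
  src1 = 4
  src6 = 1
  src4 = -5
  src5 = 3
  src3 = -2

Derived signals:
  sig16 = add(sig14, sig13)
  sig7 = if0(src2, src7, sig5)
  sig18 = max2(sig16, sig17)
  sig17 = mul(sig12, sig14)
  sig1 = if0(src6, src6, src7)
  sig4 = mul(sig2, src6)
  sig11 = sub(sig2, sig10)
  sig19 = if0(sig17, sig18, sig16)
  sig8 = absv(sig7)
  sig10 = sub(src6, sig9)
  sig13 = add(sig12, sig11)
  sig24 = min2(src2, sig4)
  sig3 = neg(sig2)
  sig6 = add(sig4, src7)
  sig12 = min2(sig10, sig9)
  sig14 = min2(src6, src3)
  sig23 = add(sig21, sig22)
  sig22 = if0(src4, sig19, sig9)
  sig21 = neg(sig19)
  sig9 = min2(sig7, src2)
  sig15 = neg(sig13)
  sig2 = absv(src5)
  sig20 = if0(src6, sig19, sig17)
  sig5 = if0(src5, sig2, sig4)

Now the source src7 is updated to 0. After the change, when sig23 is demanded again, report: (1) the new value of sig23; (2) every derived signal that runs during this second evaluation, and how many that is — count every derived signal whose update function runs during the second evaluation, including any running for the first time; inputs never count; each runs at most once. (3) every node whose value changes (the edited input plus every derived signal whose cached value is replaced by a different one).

Initial pass — values computed on the first demand:
  sig2 = absv(3) = 3
  sig4 = mul(3, 1) = 3
  sig5 = if0(src5=3 -> else branch sig4) = 3
  sig7 = if0(src2=-1 -> else branch sig5) = 3
  sig9 = min2(3, -1) = -1
  sig10 = sub(1, -1) = 2
  sig11 = sub(3, 2) = 1
  sig12 = min2(2, -1) = -1
  sig13 = add(-1, 1) = 0
  sig14 = min2(1, -2) = -2
  sig16 = add(-2, 0) = -2
  sig17 = mul(-1, -2) = 2
  sig19 = if0(sig17=2 -> else branch sig16) = -2
  sig21 = neg(-2) = 2
  sig22 = if0(src4=-5 -> else branch sig9) = -1
  sig23 = add(2, -1) = 1

Second demand — change propagation:
  no demanded computation ever read src7, so the edit dirties nothing and nothing runs.

The important point: nothing the output needs ever reads src7, so the edit is invisible to it.

sig23 now evaluates to 1.
Run set: none (0 run).
Changed values: src7.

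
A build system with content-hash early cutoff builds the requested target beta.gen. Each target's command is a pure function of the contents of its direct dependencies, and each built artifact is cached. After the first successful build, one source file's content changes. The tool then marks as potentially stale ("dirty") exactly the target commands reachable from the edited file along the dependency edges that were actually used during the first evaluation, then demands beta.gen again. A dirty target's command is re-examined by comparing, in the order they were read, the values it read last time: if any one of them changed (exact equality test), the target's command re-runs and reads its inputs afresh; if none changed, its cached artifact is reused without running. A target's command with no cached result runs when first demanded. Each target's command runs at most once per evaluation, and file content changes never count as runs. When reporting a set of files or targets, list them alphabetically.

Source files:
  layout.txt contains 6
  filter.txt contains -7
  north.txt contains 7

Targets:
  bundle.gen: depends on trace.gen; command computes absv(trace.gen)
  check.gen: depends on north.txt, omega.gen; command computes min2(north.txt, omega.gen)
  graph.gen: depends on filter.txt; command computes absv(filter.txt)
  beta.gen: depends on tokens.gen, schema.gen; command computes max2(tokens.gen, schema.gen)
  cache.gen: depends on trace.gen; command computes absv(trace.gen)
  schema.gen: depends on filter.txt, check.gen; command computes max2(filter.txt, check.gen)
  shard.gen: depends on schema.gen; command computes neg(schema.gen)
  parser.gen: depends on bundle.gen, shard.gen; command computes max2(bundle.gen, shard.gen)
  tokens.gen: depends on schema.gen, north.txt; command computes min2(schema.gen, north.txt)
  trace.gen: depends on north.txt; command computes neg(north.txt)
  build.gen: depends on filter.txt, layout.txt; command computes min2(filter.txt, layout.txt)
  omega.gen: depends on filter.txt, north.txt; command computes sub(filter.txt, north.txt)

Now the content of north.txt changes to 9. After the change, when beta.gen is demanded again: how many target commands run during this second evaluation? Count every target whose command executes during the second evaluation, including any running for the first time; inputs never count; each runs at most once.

Target commands that run: check.gen, omega.gen, schema.gen, tokens.gen — 4 in total.
Key observation: the cutoff stops propagation at beta.gen — its inputs' values are unchanged, so it reuses its cache.

First evaluation (everything demanded from the output):
  omega.gen = sub(-7, 7) = -14
  check.gen = min2(7, -14) = -14
  schema.gen = max2(-7, -14) = -7
  tokens.gen = min2(-7, 7) = -7
  beta.gen = max2(-7, -7) = -7

Propagation after the edit:
  omega.gen: runs — north.txt 7->9; result -16.
  check.gen: runs — north.txt 7->9; omega.gen -14->-16; result -16.
  schema.gen: runs — check.gen -14->-16; result -7 (same value as before).
  tokens.gen: runs — north.txt 7->9; result -7 (same value as before).
  beta.gen: checked — values it read are unchanged (tokens.gen unchanged, schema.gen unchanged); reused cached -7 without running.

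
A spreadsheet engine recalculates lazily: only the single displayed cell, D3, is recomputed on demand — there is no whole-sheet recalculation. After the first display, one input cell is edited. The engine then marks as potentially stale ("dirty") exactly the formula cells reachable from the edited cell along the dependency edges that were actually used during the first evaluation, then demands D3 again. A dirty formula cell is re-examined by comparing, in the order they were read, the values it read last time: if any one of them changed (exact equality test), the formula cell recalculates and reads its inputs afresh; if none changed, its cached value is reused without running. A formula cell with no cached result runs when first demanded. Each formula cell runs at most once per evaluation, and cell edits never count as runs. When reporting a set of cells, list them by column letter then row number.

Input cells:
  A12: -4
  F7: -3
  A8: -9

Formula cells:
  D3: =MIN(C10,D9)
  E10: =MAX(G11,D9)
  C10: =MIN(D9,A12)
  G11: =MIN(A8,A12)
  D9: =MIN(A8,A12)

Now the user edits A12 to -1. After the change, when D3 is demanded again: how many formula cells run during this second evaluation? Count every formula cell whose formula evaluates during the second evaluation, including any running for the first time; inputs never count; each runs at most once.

First evaluation (everything demanded from the output):
  D9 = MIN(-9, -4) = -9
  C10 = MIN(-9, -4) = -9
  D3 = MIN(-9, -9) = -9

Propagation after the edit:
  D9: runs — A12 -4->-1; result -9 (same value as before).
  C10: runs — A12 -4->-1; result -9 (same value as before).
  D3: checked — values it read are unchanged (C10 unchanged, D9 unchanged); reused cached -9 without running.

Key observation: the cutoff stops propagation at D3 — its inputs' values are unchanged, so it reuses its cache.

Formula cells that run: C10, D9 — 2 in total.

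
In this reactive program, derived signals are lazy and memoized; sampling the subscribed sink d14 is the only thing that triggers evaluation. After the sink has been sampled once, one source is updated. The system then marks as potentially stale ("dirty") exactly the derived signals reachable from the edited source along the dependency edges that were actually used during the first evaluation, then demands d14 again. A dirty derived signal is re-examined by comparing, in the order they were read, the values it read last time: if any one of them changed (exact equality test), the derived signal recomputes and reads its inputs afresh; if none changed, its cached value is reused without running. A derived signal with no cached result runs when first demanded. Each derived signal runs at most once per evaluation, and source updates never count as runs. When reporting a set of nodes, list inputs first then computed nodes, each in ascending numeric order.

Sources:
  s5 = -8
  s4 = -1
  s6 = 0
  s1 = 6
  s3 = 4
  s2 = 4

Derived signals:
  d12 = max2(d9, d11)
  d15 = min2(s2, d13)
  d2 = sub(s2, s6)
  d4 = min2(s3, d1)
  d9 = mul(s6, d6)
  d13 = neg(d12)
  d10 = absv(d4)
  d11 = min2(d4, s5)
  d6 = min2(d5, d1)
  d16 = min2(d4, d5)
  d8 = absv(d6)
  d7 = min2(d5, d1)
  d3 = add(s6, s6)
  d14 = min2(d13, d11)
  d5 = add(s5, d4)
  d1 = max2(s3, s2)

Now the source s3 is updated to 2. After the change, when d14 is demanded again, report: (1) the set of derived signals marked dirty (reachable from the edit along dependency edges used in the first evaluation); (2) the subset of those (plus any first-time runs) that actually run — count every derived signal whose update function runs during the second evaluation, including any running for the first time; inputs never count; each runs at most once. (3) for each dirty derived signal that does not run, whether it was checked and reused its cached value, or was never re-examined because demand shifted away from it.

First demand of the output computes:
  d1 = max2(4, 4) = 4
  d4 = min2(4, 4) = 4
  d5 = add(-8, 4) = -4
  d6 = min2(-4, 4) = -4
  d9 = mul(0, -4) = 0
  d11 = min2(4, -8) = -8
  d12 = max2(0, -8) = 0
  d13 = neg(0) = 0
  d14 = min2(0, -8) = -8

After the edit, cleaning proceeds:
  d1: a read changed (s3 4->2) — executes, giving 4 — identical to its old value.
  d4: a read changed (s3 4->2) — executes, giving 2.
  d5: a read changed (d4 4->2) — executes, giving -6.
  d6: a read changed (d5 -4->-6) — executes, giving -6.
  d9: a read changed (d6 -4->-6) — executes, giving 0 — identical to its old value.
  d11: a read changed (d4 4->2) — executes, giving -8 — identical to its old value.
  d12: dirty, but its reads are unchanged (d9 unchanged, d11 unchanged); cached 0 stands.
  d13: dirty, but its reads are unchanged (d12 unchanged); cached 0 stands.
  d14: dirty, but its reads are unchanged (d13 unchanged, d11 unchanged); cached -8 stands.

Note where the cutoff bites: d12 is checked, finds nothing changed, and keeps its cache.

The edit dirties: d1, d4, d5, d6, d9, d11, d12, d13, d14.
6 derived signals run: d1, d4, d5, d6, d9, d11.
Cache hits after checking: d12, d13, d14.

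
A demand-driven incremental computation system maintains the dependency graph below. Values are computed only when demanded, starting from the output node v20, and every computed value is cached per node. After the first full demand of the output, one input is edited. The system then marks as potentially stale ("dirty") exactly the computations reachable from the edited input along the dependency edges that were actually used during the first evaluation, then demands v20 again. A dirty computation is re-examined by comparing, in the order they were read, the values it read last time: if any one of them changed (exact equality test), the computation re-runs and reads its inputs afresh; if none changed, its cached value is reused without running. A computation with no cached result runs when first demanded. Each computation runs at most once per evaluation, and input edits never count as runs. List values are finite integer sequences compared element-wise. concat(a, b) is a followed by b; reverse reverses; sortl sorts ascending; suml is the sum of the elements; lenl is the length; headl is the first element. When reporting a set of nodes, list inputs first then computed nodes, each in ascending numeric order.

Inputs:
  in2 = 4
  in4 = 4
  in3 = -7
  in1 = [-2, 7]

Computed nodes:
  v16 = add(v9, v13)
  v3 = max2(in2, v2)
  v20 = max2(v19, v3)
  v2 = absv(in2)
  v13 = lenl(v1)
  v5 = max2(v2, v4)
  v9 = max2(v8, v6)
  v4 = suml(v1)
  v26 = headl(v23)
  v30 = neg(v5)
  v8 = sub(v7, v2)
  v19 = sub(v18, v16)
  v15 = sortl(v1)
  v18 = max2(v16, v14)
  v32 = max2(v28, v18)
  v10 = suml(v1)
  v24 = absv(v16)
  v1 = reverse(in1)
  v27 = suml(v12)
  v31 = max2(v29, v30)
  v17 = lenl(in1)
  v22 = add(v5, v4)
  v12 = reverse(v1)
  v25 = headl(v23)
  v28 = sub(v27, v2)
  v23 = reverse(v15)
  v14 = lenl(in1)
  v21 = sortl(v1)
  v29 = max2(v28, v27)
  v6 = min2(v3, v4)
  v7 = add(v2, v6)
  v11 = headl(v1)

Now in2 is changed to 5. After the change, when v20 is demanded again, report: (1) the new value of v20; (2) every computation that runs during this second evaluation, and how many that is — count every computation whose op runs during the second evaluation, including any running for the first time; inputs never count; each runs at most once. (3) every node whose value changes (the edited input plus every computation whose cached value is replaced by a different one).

New value of v20: 5.
Computations that run: v2, v3, v6, v7, v8, v9, v16, v18, v19, v20 — 10 in total.
Values that change: in2, v2, v3, v6, v7, v8, v9, v16, v18, v20.

First evaluation (everything demanded from the output):
  v1 = reverse([-2, 7]) = [7, -2]
  v2 = absv(4) = 4
  v3 = max2(4, 4) = 4
  v4 = suml([7, -2]) = 5
  v6 = min2(4, 5) = 4
  v7 = add(4, 4) = 8
  v8 = sub(8, 4) = 4
  v9 = max2(4, 4) = 4
  v13 = lenl([7, -2]) = 2
  v14 = lenl([-2, 7]) = 2
  v16 = add(4, 2) = 6
  v18 = max2(6, 2) = 6
  v19 = sub(6, 6) = 0
  v20 = max2(0, 4) = 4

Propagation after the edit:
  v2: runs — in2 4->5; result 5.
  v3: runs — in2 4->5; v2 4->5; result 5.
  v6: runs — v3 4->5; result 5.
  v7: runs — v2 4->5; v6 4->5; result 10.
  v8: runs — v7 8->10; v2 4->5; result 5.
  v9: runs — v8 4->5; v6 4->5; result 5.
  v16: runs — v9 4->5; result 7.
  v18: runs — v16 6->7; result 7.
  v19: runs — v18 6->7; v16 6->7; result 0 (same value as before).
  v20: runs — v3 4->5; result 5.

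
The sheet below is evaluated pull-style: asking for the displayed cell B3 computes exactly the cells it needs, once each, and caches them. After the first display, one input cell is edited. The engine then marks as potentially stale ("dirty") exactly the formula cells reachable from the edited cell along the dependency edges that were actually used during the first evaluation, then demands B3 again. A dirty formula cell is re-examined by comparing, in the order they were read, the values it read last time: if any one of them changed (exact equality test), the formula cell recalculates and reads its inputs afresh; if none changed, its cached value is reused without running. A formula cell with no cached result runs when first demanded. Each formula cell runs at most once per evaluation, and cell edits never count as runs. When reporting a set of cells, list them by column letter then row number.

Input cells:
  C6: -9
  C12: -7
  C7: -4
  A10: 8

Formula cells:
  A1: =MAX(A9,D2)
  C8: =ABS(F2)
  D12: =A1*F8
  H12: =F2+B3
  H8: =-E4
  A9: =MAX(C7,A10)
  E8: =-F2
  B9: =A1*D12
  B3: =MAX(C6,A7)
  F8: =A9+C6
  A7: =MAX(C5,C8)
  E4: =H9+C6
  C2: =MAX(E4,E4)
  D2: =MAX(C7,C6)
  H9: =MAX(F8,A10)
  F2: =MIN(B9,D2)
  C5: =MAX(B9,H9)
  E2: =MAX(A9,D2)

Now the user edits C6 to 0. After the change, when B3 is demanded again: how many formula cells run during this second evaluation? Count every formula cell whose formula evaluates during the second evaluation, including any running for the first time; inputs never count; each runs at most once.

11 formula cells run: A1, A7, B3, B9, C5, C8, D2, D12, F2, F8, H9.

First demand of the output computes:
  A9 = MAX(-4, 8) = 8
  D2 = MAX(-4, -9) = -4
  A1 = MAX(8, -4) = 8
  F8 = 8 + -9 = -1
  D12 = 8 * -1 = -8
  B9 = 8 * -8 = -64
  F2 = MIN(-64, -4) = -64
  C8 = ABS(-64) = 64
  H9 = MAX(-1, 8) = 8
  C5 = MAX(-64, 8) = 8
  A7 = MAX(8, 64) = 64
  B3 = MAX(-9, 64) = 64

After the edit, cleaning proceeds:
  D2: a read changed (C6 -9->0) — executes, giving 0.
  A1: a read changed (D2 -4->0) — executes, giving 8 — identical to its old value.
  F8: a read changed (C6 -9->0) — executes, giving 8.
  D12: a read changed (F8 -1->8) — executes, giving 64.
  B9: a read changed (D12 -8->64) — executes, giving 512.
  F2: a read changed (B9 -64->512; D2 -4->0) — executes, giving 0.
  C8: a read changed (F2 -64->0) — executes, giving 0.
  H9: a read changed (F8 -1->8) — executes, giving 8 — identical to its old value.
  C5: a read changed (B9 -64->512) — executes, giving 512.
  A7: a read changed (C5 8->512; C8 64->0) — executes, giving 512.
  B3: a read changed (C6 -9->0; A7 64->512) — executes, giving 512.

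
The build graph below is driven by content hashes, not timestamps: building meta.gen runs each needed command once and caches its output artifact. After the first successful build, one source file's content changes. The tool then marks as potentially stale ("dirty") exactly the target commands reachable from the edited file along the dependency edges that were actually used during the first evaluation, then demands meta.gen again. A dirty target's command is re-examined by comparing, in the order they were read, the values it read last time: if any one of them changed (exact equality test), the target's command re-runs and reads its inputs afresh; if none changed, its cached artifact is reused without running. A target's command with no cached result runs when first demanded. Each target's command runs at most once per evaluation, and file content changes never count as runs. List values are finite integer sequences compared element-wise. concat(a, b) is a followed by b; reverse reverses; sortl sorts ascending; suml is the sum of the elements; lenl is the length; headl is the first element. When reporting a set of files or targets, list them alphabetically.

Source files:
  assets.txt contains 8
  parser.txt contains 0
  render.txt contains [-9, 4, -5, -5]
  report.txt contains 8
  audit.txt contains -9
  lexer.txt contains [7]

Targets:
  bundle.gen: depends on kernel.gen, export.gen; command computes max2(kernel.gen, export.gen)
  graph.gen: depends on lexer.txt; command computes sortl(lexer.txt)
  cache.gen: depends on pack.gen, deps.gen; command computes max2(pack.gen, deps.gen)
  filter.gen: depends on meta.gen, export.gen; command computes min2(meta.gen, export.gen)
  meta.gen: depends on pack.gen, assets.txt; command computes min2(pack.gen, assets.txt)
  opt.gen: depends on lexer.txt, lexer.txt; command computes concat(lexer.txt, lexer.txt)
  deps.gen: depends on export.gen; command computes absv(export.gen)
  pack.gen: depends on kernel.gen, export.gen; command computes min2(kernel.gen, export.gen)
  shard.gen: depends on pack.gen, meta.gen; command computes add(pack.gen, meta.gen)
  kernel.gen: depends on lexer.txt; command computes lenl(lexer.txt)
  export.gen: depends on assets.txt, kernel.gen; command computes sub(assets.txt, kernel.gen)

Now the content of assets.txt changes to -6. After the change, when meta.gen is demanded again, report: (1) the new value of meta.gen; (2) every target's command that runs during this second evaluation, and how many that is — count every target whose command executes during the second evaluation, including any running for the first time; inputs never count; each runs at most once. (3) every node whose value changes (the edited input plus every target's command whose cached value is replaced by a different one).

Initial pass — values computed on the first demand:
  kernel.gen = lenl([7]) = 1
  export.gen = sub(8, 1) = 7
  pack.gen = min2(1, 7) = 1
  meta.gen = min2(1, 8) = 1

Second demand — change propagation:
  export.gen: re-runs because assets.txt 8->-6; new result -7.
  pack.gen: re-runs because export.gen 7->-7; new result -7.
  meta.gen: re-runs because pack.gen 1->-7; assets.txt 8->-6; new result -7.

meta.gen now evaluates to -7.
Run set: export.gen, meta.gen, pack.gen (3 run).
Changed values: assets.txt, export.gen, meta.gen, pack.gen.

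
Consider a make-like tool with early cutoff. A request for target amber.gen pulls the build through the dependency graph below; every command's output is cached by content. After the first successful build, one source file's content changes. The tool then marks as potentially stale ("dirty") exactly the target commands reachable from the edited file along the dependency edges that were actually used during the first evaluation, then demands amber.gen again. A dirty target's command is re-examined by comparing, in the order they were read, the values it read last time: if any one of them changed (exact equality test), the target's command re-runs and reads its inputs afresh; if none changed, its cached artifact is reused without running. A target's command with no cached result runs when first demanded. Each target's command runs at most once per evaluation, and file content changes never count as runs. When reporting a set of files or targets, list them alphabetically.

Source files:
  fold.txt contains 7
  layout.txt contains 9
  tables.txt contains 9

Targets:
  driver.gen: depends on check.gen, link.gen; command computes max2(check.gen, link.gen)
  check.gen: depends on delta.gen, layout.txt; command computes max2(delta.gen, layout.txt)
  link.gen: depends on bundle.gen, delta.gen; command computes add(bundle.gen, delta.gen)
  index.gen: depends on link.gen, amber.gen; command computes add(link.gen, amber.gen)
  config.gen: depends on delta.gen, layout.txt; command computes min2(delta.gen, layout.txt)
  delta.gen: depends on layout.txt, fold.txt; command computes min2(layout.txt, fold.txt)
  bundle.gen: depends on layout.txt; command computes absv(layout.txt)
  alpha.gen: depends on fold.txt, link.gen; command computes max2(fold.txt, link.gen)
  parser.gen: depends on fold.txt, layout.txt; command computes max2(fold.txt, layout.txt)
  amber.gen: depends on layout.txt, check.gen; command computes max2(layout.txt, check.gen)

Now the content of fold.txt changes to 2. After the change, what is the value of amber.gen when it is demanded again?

First demand of the output computes:
  delta.gen = min2(9, 7) = 7
  check.gen = max2(7, 9) = 9
  amber.gen = max2(9, 9) = 9

After the edit, cleaning proceeds:
  delta.gen: a read changed (fold.txt 7->2) — executes, giving 2.
  check.gen: a read changed (delta.gen 7->2) — executes, giving 9 — identical to its old value.
  amber.gen: dirty, but its reads are unchanged (layout.txt unchanged, check.gen unchanged); cached 9 stands.

Note the absorption at check.gen: it re-runs yet its value is the same, leaving the output's value untouched.

Demanding amber.gen again yields 9.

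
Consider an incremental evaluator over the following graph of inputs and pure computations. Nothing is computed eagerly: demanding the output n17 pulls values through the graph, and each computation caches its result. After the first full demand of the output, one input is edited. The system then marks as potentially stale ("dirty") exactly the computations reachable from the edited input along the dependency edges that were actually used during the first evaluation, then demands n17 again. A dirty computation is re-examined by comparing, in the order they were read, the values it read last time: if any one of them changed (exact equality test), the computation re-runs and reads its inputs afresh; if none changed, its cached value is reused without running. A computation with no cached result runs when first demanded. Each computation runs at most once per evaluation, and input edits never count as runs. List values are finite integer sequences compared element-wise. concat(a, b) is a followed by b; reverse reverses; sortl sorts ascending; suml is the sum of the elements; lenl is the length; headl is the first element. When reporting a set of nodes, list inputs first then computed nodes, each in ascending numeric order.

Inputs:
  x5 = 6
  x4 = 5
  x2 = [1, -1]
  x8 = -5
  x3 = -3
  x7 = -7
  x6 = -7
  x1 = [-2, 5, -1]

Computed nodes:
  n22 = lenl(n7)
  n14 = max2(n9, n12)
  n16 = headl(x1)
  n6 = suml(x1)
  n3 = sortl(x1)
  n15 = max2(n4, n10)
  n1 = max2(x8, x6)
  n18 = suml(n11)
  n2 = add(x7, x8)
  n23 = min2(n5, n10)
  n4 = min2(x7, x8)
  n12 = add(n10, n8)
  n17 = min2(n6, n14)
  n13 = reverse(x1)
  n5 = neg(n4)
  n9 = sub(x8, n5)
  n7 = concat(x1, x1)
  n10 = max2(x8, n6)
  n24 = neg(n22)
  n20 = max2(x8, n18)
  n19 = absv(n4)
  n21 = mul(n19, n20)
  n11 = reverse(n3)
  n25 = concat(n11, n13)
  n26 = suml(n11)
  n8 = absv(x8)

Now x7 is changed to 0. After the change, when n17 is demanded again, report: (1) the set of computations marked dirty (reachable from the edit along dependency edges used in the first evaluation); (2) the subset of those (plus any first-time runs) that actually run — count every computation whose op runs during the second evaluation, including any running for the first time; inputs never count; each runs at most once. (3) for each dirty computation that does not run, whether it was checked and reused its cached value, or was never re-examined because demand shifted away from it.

Initial pass — values computed on the first demand:
  n4 = min2(-7, -5) = -7
  n5 = neg(-7) = 7
  n6 = suml([-2, 5, -1]) = 2
  n8 = absv(-5) = 5
  n9 = sub(-5, 7) = -12
  n10 = max2(-5, 2) = 2
  n12 = add(2, 5) = 7
  n14 = max2(-12, 7) = 7
  n17 = min2(2, 7) = 2

Second demand — change propagation:
  n4: re-runs because x7 -7->0; new result -5.
  n5: re-runs because n4 -7->-5; new result 5.
  n9: re-runs because n5 7->5; new result -10.
  n14: re-runs because n9 -12->-10; new result 7 (unchanged).
  n17: re-examined; everything it read last time is the same (n6 unchanged, n14 unchanged) — cache 2 kept, no run.

The important point: n14 recomputes to an identical value, and the output ends up unchanged.

Dirty set: n4, n5, n9, n14, n17.
Run set: n4, n5, n9, n14 (4 run).
Re-examined without running (cache reused): n17.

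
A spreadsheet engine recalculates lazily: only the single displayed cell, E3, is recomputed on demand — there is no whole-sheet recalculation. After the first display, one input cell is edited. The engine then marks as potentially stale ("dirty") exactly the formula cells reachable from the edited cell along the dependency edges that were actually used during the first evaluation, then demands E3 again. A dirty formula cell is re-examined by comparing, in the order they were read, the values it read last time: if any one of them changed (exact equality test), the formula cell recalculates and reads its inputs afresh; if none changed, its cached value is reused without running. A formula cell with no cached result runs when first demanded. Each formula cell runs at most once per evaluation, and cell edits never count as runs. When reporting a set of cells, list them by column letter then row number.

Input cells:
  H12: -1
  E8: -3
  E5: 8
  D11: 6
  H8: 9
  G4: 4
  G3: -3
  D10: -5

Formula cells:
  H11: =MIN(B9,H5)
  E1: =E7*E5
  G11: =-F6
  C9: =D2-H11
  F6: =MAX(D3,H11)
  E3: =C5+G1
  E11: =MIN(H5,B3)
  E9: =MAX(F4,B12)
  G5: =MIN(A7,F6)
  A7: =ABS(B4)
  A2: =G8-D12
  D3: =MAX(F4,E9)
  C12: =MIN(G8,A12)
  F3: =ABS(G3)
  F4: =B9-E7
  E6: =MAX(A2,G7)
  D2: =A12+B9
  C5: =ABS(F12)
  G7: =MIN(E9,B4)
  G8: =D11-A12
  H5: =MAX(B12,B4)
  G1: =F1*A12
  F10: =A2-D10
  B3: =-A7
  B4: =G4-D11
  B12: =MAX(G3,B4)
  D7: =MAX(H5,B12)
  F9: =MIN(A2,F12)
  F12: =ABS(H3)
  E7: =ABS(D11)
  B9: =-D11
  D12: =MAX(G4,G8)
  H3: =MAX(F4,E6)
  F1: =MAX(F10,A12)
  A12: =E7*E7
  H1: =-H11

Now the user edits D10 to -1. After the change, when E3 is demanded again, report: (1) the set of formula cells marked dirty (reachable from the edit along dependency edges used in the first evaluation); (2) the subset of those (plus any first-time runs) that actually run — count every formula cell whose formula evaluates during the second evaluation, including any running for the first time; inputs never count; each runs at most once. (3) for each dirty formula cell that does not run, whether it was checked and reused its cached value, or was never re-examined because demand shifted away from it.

First evaluation (everything demanded from the output):
  B4 = 4 - 6 = -2
  B9 = -(6) = -6
  B12 = MAX(-3, -2) = -2
  E7 = ABS(6) = 6
  A12 = 6 * 6 = 36
  F4 = -6 - 6 = -12
  E9 = MAX(-12, -2) = -2
  G7 = MIN(-2, -2) = -2
  G8 = 6 - 36 = -30
  D12 = MAX(4, -30) = 4
  A2 = -30 - 4 = -34
  E6 = MAX(-34, -2) = -2
  F10 = -34 - -5 = -29
  F1 = MAX(-29, 36) = 36
  G1 = 36 * 36 = 1296
  H3 = MAX(-12, -2) = -2
  F12 = ABS(-2) = 2
  C5 = ABS(2) = 2
  E3 = 2 + 1296 = 1298

Propagation after the edit:
  F10: runs — D10 -5->-1; result -33.
  F1: runs — F10 -29->-33; result 36 (same value as before).
  G1: checked — values it read are unchanged (F1 unchanged, A12 unchanged); reused cached 1296 without running.
  E3: checked — values it read are unchanged (C5 unchanged, G1 unchanged); reused cached 1298 without running.

Key observation: the change is absorbed at F1 — it re-runs but produces the same value, and the output's value is unchanged.

Marked dirty: E3, F1, F10, G1.
Formula cells that run: F1, F10 — 2 in total.
Checked but reused from cache: E3, G1.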